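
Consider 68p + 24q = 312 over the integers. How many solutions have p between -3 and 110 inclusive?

gcd(68, 24) = 4  (68 = 2·24 + 20, 24 = 1·20 + 4, 20 = 5·4).
Back-substituting, 68·(-1) + 24·(3) = 4.
Scale by 78: particular solution (-78, 234); reduce p mod 6: (0, 13).
General solution: p = 0 + 6t, q = 13 - 17t for integer t.
-3 ≤ 0 + 6t ≤ 110 gives t ∈ [0, 18], which is 19 values.

19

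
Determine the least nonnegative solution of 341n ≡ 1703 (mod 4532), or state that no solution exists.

no solution

gcd(4532, 341) = 11  (4532 = 13*341 + 99, 341 = 3*99 + 44, 99 = 2*44 + 11, 44 = 4*11).
11 does not divide 1703, so the congruence has no solution.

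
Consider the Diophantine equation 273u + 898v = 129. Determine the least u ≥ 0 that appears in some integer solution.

gcd(898, 273):
  898 = 3·273 + 79
  273 = 3·79 + 36
  79 = 2·36 + 7
  36 = 5·7 + 1
  7 = 7·1
so gcd(898, 273) = 1.
1 divides 129, so solutions exist.
Back-substitute for Bézout coefficients:
  1 = 36 - 5·7
  ... = 273·(125) + 898·(-38)
Scale by 129/1 = 129: (u₀, v₀) = (16125, -4902).
General solution: u = 16125 + 898t, v = -4902 - 273t for integer t.
u ≥ 0: smallest is 16125 mod 898 = 859 (at t = -17), with v = -261.

859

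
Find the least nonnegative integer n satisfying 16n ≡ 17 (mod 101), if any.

gcd(101, 16) = 1  (101 = 6*16 + 5, 16 = 3*5 + 1, 5 = 5*1).
1 divides 17, so solutions exist.
Back-substituting, 16*(19) + 101*(-3) = 1.
So 16*(19) ≡ 1 (mod 101); multiply by 17: n ≡ 323 (mod 101).
Smallest nonnegative: n = 323 mod 101 = 20.

20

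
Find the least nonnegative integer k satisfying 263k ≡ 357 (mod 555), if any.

339

gcd(555, 263):
  555 = 2·263 + 29
  263 = 9·29 + 2
  29 = 14·2 + 1
  2 = 2·1
so gcd(555, 263) = 1.
1 divides 357, so solutions exist.
Back-substitute for Bézout coefficients:
  1 = 29 - 14·2
  ... = 263·(-268) + 555·(127)
So 263·(-268) ≡ 1 (mod 555); multiply by 357: k ≡ -95676 (mod 555).
Smallest nonnegative: k = -95676 mod 555 = 339.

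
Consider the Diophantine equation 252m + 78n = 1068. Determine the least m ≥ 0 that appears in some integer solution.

3

gcd(252, 78):
  252 = 3×78 + 18
  78 = 4×18 + 6
  18 = 3×6
so gcd(252, 78) = 6.
6 divides 1068, so solutions exist.
Back-substitute for Bézout coefficients:
  6 = 78 - 4×18
  ... = 252×(-4) + 78×(13)
Scale by 1068/6 = 178: (m₀, n₀) = (-712, 2314).
General solution: m = -712 + 13t, n = 2314 - 42t for integer t.
m ≥ 0: smallest is -712 mod 13 = 3 (at t = 55), with n = 4.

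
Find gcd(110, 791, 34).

1

gcd(791, 110) = 1.
gcd(1, 34) = 1.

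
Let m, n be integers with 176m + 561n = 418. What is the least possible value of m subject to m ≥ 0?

47

gcd(561, 176):
  561 = 3*176 + 33
  176 = 5*33 + 11
  33 = 3*11
so gcd(561, 176) = 11.
11 divides 418, so solutions exist.
Back-substitute for Bézout coefficients:
  11 = 176 - 5*33
  ... = 176*(16) + 561*(-5)
Scale by 418/11 = 38: (m₀, n₀) = (608, -190).
General solution: m = 608 + 51t, n = -190 - 16t for integer t.
m ≥ 0: smallest is 608 mod 51 = 47 (at t = -11), with n = -14.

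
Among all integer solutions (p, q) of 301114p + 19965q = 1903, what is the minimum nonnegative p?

1402

gcd(301114, 19965) = 11  (301114 = 15*19965 + 1639, 19965 = 12*1639 + 297, 1639 = 5*297 + 154, 297 = 1*154 + 143, 154 = 1*143 + 11, 143 = 13*11).
11 divides 1903, so solutions exist.
Back-substituting, 301114*(134) + 19965*(-2021) = 11.
Scale by 1903/11 = 173: (p₀, q₀) = (23182, -349633).
General solution: p = 23182 + 1815t, q = -349633 - 27374t for integer t.
p ≥ 0: smallest is 23182 mod 1815 = 1402 (at t = -12), with q = -21145.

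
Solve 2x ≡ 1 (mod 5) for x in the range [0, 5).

3

gcd(5, 2):
  5 = 2*2 + 1
  2 = 2*1
so gcd(5, 2) = 1.
Back-substitute for Bézout coefficients:
  1 = 5 - 2*2
  ... = 2*(-2) + 5*(1)
So 2*-2 ≡ 1 (mod 5), and -2 mod 5 = 3.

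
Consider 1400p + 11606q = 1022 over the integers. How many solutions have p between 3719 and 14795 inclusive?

14

gcd(11606, 1400) = 14.
By Bézout, 1400·(257) + 11606·(-31) = 14.
Particular solution: (523, -63).
General solution: p = 523 + 829t, q = -63 - 100t for integer t.
3719 ≤ 523 + 829t ≤ 14795 gives t ∈ [4, 17], which is 14 values.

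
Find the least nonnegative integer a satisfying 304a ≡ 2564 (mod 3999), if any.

gcd(3999, 304):
  3999 = 13×304 + 47
  304 = 6×47 + 22
  47 = 2×22 + 3
  22 = 7×3 + 1
  3 = 3×1
so gcd(3999, 304) = 1.
1 divides 2564, so solutions exist.
Back-substitute for Bézout coefficients:
  1 = 22 - 7×3
  ... = 304×(1276) + 3999×(-97)
So 304×(1276) ≡ 1 (mod 3999); multiply by 2564: a ≡ 3271664 (mod 3999).
Smallest nonnegative: a = 3271664 mod 3999 = 482.

482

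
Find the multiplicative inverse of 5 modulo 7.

gcd(7, 5) = 1.
By Bézout, 5×(3) + 7×(-2) = 1.
So 5×3 ≡ 1 (mod 7), and 3 mod 7 = 3.

3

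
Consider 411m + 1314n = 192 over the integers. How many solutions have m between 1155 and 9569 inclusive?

gcd(1314, 411):
  1314 = 3×411 + 81
  411 = 5×81 + 6
  81 = 13×6 + 3
  6 = 2×3
so gcd(1314, 411) = 3.
Back-substitute for Bézout coefficients:
  3 = 81 - 13×6
  ... = 411×(-211) + 1314×(66)
Scale by 64: particular solution (-13504, 4224); reduce m mod 438: (74, -23).
General solution: m = 74 + 438t, n = -23 - 137t for integer t.
1155 ≤ 74 + 438t ≤ 9569 gives t ∈ [3, 21], which is 19 values.

19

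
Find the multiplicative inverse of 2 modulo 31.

16

gcd(31, 2):
  31 = 15×2 + 1
  2 = 2×1
so gcd(31, 2) = 1.
Back-substitute for Bézout coefficients:
  1 = 31 - 15×2
  ... = 2×(-15) + 31×(1)
So 2×-15 ≡ 1 (mod 31), and -15 mod 31 = 16.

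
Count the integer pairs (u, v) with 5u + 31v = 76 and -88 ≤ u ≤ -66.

1

gcd(31, 5):
  31 = 6×5 + 1
  5 = 5×1
so gcd(31, 5) = 1.
Back-substitute for Bézout coefficients:
  1 = 31 - 6×5
  ... = 5×(-6) + 31×(1)
Scale by 76: particular solution (-456, 76); reduce u mod 31: (9, 1).
General solution: u = 9 + 31t, v = 1 - 5t for integer t.
-88 ≤ 9 + 31t ≤ -66 gives t ∈ [-3, -3], which is 1 value.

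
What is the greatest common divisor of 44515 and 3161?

gcd(44515, 3161):
  44515 = 14·3161 + 261
  3161 = 12·261 + 29
  261 = 9·29
so gcd(44515, 3161) = 29.

29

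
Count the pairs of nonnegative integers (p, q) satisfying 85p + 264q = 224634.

10

gcd(264, 85):
  264 = 3×85 + 9
  85 = 9×9 + 4
  9 = 2×4 + 1
  4 = 4×1
so gcd(264, 85) = 1.
Back-substitute for Bézout coefficients:
  1 = 9 - 2×4
  ... = 85×(-59) + 264×(19)
Scale by 224634: one solution is (-13253406, 4268046). Reduce p mod 264: (186, 791).
General: p = 186 + 264t, q = 791 - 85t.
p ≥ 0 ⇒ t ≥ 0; q ≥ 0 ⇒ t ≤ 9. So t ∈ [0, 9]: 10 solutions.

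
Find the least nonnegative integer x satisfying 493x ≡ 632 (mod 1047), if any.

gcd(1047, 493):
  1047 = 2×493 + 61
  493 = 8×61 + 5
  61 = 12×5 + 1
  5 = 5×1
so gcd(1047, 493) = 1.
1 divides 632, so solutions exist.
Back-substitute for Bézout coefficients:
  1 = 61 - 12×5
  ... = 493×(-206) + 1047×(97)
So 493×(-206) ≡ 1 (mod 1047); multiply by 632: x ≡ -130192 (mod 1047).
Smallest nonnegative: x = -130192 mod 1047 = 683.

683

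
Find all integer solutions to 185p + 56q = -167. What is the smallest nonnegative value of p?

gcd(185, 56) = 1  (185 = 3*56 + 17, 56 = 3*17 + 5, 17 = 3*5 + 2, 5 = 2*2 + 1, 2 = 2*1).
1 divides -167, so solutions exist.
Back-substituting, 185*(-23) + 56*(76) = 1.
Scale by -167/1 = -167: (p₀, q₀) = (3841, -12692).
General solution: p = 3841 + 56t, q = -12692 - 185t for integer t.
p ≥ 0: smallest is 3841 mod 56 = 33 (at t = -68), with q = -112.

33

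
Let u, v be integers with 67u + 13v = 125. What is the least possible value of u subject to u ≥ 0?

gcd(67, 13) = 1.
1 divides 125, so solutions exist.
By Bézout, 67×(-6) + 13×(31) = 1.
Scale by 125/1 = 125: (u₀, v₀) = (-750, 3875).
General solution: u = -750 + 13t, v = 3875 - 67t for integer t.
u ≥ 0: smallest is -750 mod 13 = 4 (at t = 58), with v = -11.

4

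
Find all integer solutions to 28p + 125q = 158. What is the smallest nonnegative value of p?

86

gcd(125, 28):
  125 = 4*28 + 13
  28 = 2*13 + 2
  13 = 6*2 + 1
  2 = 2*1
so gcd(125, 28) = 1.
1 divides 158, so solutions exist.
Back-substitute for Bézout coefficients:
  1 = 13 - 6*2
  ... = 28*(-58) + 125*(13)
Scale by 158/1 = 158: (p₀, q₀) = (-9164, 2054).
General solution: p = -9164 + 125t, q = 2054 - 28t for integer t.
p ≥ 0: smallest is -9164 mod 125 = 86 (at t = 74), with q = -18.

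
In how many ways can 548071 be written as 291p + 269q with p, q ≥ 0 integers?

gcd(291, 269) = 1.
By Bézout, 291·(-110) + 269·(119) = 1.
One solution: (201, 1820).
General: p = 201 + 269t, q = 1820 - 291t.
p ≥ 0 ⇒ t ≥ 0; q ≥ 0 ⇒ t ≤ 6. So t ∈ [0, 6]: 7 solutions.

7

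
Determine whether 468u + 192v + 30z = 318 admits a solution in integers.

gcd(468, 192) = 12  (468 = 2×192 + 84, 192 = 2×84 + 24, 84 = 3×24 + 12, 24 = 2×12).
gcd(12, 30) = 6.
6 divides 318, so integer solutions exist.

yes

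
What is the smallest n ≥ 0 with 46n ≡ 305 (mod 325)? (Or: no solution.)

155

gcd(325, 46) = 1  (325 = 7·46 + 3, 46 = 15·3 + 1, 3 = 3·1).
1 divides 305, so solutions exist.
Back-substituting, 46·(106) + 325·(-15) = 1.
So 46·(106) ≡ 1 (mod 325); multiply by 305: n ≡ 32330 (mod 325).
Smallest nonnegative: n = 32330 mod 325 = 155.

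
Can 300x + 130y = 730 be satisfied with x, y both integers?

gcd(300, 130):
  300 = 2·130 + 40
  130 = 3·40 + 10
  40 = 4·10
so gcd(300, 130) = 10.
10 divides 730, so integer solutions exist.

yes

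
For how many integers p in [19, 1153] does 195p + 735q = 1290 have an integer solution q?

gcd(735, 195):
  735 = 3×195 + 150
  195 = 1×150 + 45
  150 = 3×45 + 15
  45 = 3×15
so gcd(735, 195) = 15.
Back-substitute for Bézout coefficients:
  15 = 150 - 3×45
  ... = 195×(-15) + 735×(4)
Scale by 86: particular solution (-1290, 344); reduce p mod 49: (33, -7).
General solution: p = 33 + 49t, q = -7 - 13t for integer t.
19 ≤ 33 + 49t ≤ 1153 gives t ∈ [0, 22], which is 23 values.

23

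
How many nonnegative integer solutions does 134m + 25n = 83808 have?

gcd(134, 25):
  134 = 5*25 + 9
  25 = 2*9 + 7
  9 = 1*7 + 2
  7 = 3*2 + 1
  2 = 2*1
so gcd(134, 25) = 1.
Back-substitute for Bézout coefficients:
  1 = 7 - 3*2
  ... = 134*(-11) + 25*(59)
Scale by 83808: one solution is (-921888, 4944672). Reduce m mod 25: (12, 3288).
General: m = 12 + 25t, n = 3288 - 134t.
m ≥ 0 ⇒ t ≥ 0; n ≥ 0 ⇒ t ≤ 24. So t ∈ [0, 24]: 25 solutions.

25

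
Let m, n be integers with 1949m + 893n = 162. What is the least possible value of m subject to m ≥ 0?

gcd(1949, 893) = 1.
1 divides 162, so solutions exist.
By Bézout, 1949·(-126) + 893·(275) = 1.
Scale by 162/1 = 162: (m₀, n₀) = (-20412, 44550).
General solution: m = -20412 + 893t, n = 44550 - 1949t for integer t.
m ≥ 0: smallest is -20412 mod 893 = 127 (at t = 23), with n = -277.

127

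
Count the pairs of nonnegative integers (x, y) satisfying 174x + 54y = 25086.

gcd(174, 54):
  174 = 3·54 + 12
  54 = 4·12 + 6
  12 = 2·6
so gcd(174, 54) = 6.
Back-substitute for Bézout coefficients:
  6 = 54 - 4·12
  ... = 174·(-4) + 54·(13)
Scale by 4181: one solution is (-16724, 54353). Reduce x mod 9: (7, 442).
General: x = 7 + 9t, y = 442 - 29t.
x ≥ 0 ⇒ t ≥ 0; y ≥ 0 ⇒ t ≤ 15. So t ∈ [0, 15]: 16 solutions.

16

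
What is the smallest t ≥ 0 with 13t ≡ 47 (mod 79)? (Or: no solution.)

gcd(79, 13) = 1  (79 = 6*13 + 1, 13 = 13*1).
1 divides 47, so solutions exist.
Back-substituting, 13*(-6) + 79*(1) = 1.
So 13*(-6) ≡ 1 (mod 79); multiply by 47: t ≡ -282 (mod 79).
Smallest nonnegative: t = -282 mod 79 = 34.

34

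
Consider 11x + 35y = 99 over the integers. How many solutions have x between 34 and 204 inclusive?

5

gcd(35, 11) = 1.
By Bézout, 11*(16) + 35*(-5) = 1.
Particular solution: (9, 0).
General solution: x = 9 + 35t, y = 0 - 11t for integer t.
34 ≤ 9 + 35t ≤ 204 gives t ∈ [1, 5], which is 5 values.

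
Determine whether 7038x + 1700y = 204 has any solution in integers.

yes

gcd(7038, 1700):
  7038 = 4*1700 + 238
  1700 = 7*238 + 34
  238 = 7*34
so gcd(7038, 1700) = 34.
34 divides 204, so integer solutions exist.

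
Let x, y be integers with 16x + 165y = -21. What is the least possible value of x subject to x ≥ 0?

9

gcd(165, 16) = 1.
1 divides -21, so solutions exist.
By Bézout, 16·(31) + 165·(-3) = 1.
Scale by -21/1 = -21: (x₀, y₀) = (-651, 63).
General solution: x = -651 + 165t, y = 63 - 16t for integer t.
x ≥ 0: smallest is -651 mod 165 = 9 (at t = 4), with y = -1.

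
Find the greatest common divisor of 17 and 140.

1

gcd(140, 17):
  140 = 8×17 + 4
  17 = 4×4 + 1
  4 = 4×1
so gcd(140, 17) = 1.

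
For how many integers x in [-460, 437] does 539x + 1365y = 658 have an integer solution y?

gcd(1365, 539):
  1365 = 2×539 + 287
  539 = 1×287 + 252
  287 = 1×252 + 35
  252 = 7×35 + 7
  35 = 5×7
so gcd(1365, 539) = 7.
Back-substitute for Bézout coefficients:
  7 = 252 - 7×35
  ... = 539×(38) + 1365×(-15)
Scale by 94: particular solution (3572, -1410); reduce x mod 195: (62, -24).
General solution: x = 62 + 195t, y = -24 - 77t for integer t.
-460 ≤ 62 + 195t ≤ 437 gives t ∈ [-2, 1], which is 4 values.

4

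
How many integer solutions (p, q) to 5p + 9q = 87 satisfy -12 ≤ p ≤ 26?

gcd(9, 5) = 1  (9 = 1·5 + 4, 5 = 1·4 + 1, 4 = 4·1).
Back-substituting, 5·(2) + 9·(-1) = 1.
Scale by 87: particular solution (174, -87); reduce p mod 9: (3, 8).
General solution: p = 3 + 9t, q = 8 - 5t for integer t.
-12 ≤ 3 + 9t ≤ 26 gives t ∈ [-1, 2], which is 4 values.

4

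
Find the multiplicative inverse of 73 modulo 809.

133

gcd(809, 73) = 1  (809 = 11·73 + 6, 73 = 12·6 + 1, 6 = 6·1).
Back-substituting, 73·(133) + 809·(-12) = 1.
So 73·133 ≡ 1 (mod 809), and 133 mod 809 = 133.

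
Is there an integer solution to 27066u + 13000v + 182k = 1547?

no

gcd(27066, 13000) = 26.
gcd(26, 182) = 26.
26 does not divide 1547 (remainder 13), so no integer solutions.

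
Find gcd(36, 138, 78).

gcd(138, 36) = 6  (138 = 3×36 + 30, 36 = 1×30 + 6, 30 = 5×6).
gcd(6, 78) = 6.

6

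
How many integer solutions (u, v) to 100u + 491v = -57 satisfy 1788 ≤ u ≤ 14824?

26

gcd(491, 100) = 1.
By Bézout, 100*(-54) + 491*(11) = 1.
Particular solution: (132, -27).
General solution: u = 132 + 491t, v = -27 - 100t for integer t.
1788 ≤ 132 + 491t ≤ 14824 gives t ∈ [4, 29], which is 26 values.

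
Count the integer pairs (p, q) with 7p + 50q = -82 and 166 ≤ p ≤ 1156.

gcd(50, 7) = 1  (50 = 7·7 + 1, 7 = 7·1).
Back-substituting, 7·(-7) + 50·(1) = 1.
Scale by -82: particular solution (574, -82); reduce p mod 50: (24, -5).
General solution: p = 24 + 50t, q = -5 - 7t for integer t.
166 ≤ 24 + 50t ≤ 1156 gives t ∈ [3, 22], which is 20 values.

20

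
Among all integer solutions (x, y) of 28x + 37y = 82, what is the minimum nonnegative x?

gcd(37, 28):
  37 = 1×28 + 9
  28 = 3×9 + 1
  9 = 9×1
so gcd(37, 28) = 1.
1 divides 82, so solutions exist.
Back-substitute for Bézout coefficients:
  1 = 28 - 3×9
  ... = 28×(4) + 37×(-3)
Scale by 82/1 = 82: (x₀, y₀) = (328, -246).
General solution: x = 328 + 37t, y = -246 - 28t for integer t.
x ≥ 0: smallest is 328 mod 37 = 32 (at t = -8), with y = -22.

32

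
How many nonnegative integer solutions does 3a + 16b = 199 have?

gcd(16, 3) = 1  (16 = 5·3 + 1, 3 = 3·1).
Back-substituting, 3·(-5) + 16·(1) = 1.
Scale by 199: one solution is (-995, 199). Reduce a mod 16: (13, 10).
General: a = 13 + 16t, b = 10 - 3t.
a ≥ 0 ⇒ t ≥ 0; b ≥ 0 ⇒ t ≤ 3. So t ∈ [0, 3]: 4 solutions.

4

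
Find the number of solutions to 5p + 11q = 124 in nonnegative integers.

2

gcd(11, 5) = 1.
By Bézout, 5*(-2) + 11*(1) = 1.
One solution: (5, 9).
General: p = 5 + 11t, q = 9 - 5t.
p ≥ 0 ⇒ t ≥ 0; q ≥ 0 ⇒ t ≤ 1. So t ∈ [0, 1]: 2 solutions.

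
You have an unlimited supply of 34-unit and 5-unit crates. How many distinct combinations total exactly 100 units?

Need nonnegative integers with 34j + 5k = 100.
gcd(34, 5) = 1, and 34·(-1) + 5·(7) = 1.
So (j₀, k₀) = (-100, 700); general j = -100 + 5t, k = 700 - 34t.
j ≥ 0 ⇒ t ≥ 20; k ≥ 0 ⇒ t ≤ 20. That's 1 value of t.

1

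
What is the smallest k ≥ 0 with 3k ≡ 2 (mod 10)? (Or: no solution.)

gcd(10, 3) = 1.
1 divides 2, so solutions exist.
By Bézout, 3×(-3) + 10×(1) = 1.
So 3×(-3) ≡ 1 (mod 10); multiply by 2: k ≡ -6 (mod 10).
Smallest nonnegative: k = -6 mod 10 = 4.

4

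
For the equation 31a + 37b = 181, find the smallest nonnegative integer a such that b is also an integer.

gcd(37, 31):
  37 = 1*31 + 6
  31 = 5*6 + 1
  6 = 6*1
so gcd(37, 31) = 1.
1 divides 181, so solutions exist.
Back-substitute for Bézout coefficients:
  1 = 31 - 5*6
  ... = 31*(6) + 37*(-5)
Scale by 181/1 = 181: (a₀, b₀) = (1086, -905).
General solution: a = 1086 + 37t, b = -905 - 31t for integer t.
a ≥ 0: smallest is 1086 mod 37 = 13 (at t = -29), with b = -6.

13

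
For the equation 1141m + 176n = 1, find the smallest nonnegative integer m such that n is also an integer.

29

gcd(1141, 176):
  1141 = 6×176 + 85
  176 = 2×85 + 6
  85 = 14×6 + 1
  6 = 6×1
so gcd(1141, 176) = 1.
1 divides 1, so solutions exist.
Back-substitute for Bézout coefficients:
  1 = 85 - 14×6
  ... = 1141×(29) + 176×(-188)
Scale by 1/1 = 1: (m₀, n₀) = (29, -188).
General solution: m = 29 + 176t, n = -188 - 1141t for integer t.
m ≥ 0: smallest is 29 mod 176 = 29 (at t = 0), with n = -188.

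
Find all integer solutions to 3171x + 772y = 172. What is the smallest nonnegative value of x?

gcd(3171, 772) = 1  (3171 = 4×772 + 83, 772 = 9×83 + 25, 83 = 3×25 + 8, 25 = 3×8 + 1, 8 = 8×1).
1 divides 172, so solutions exist.
Back-substituting, 3171×(-93) + 772×(382) = 1.
Scale by 172/1 = 172: (x₀, y₀) = (-15996, 65704).
General solution: x = -15996 + 772t, y = 65704 - 3171t for integer t.
x ≥ 0: smallest is -15996 mod 772 = 216 (at t = 21), with y = -887.

216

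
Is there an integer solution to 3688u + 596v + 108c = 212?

yes

gcd(3688, 596):
  3688 = 6×596 + 112
  596 = 5×112 + 36
  112 = 3×36 + 4
  36 = 9×4
so gcd(3688, 596) = 4.
gcd(4, 108) = 4.
4 divides 212, so integer solutions exist.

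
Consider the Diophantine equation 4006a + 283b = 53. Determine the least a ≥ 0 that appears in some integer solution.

162

gcd(4006, 283):
  4006 = 14*283 + 44
  283 = 6*44 + 19
  44 = 2*19 + 6
  19 = 3*6 + 1
  6 = 6*1
so gcd(4006, 283) = 1.
1 divides 53, so solutions exist.
Back-substitute for Bézout coefficients:
  1 = 19 - 3*6
  ... = 4006*(-45) + 283*(637)
Scale by 53/1 = 53: (a₀, b₀) = (-2385, 33761).
General solution: a = -2385 + 283t, b = 33761 - 4006t for integer t.
a ≥ 0: smallest is -2385 mod 283 = 162 (at t = 9), with b = -2293.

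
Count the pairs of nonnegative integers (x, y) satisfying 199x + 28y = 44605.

gcd(199, 28) = 1  (199 = 7*28 + 3, 28 = 9*3 + 1, 3 = 3*1).
Back-substituting, 199*(-9) + 28*(64) = 1.
Scale by 44605: one solution is (-401445, 2854720). Reduce x mod 28: (19, 1458).
General: x = 19 + 28t, y = 1458 - 199t.
x ≥ 0 ⇒ t ≥ 0; y ≥ 0 ⇒ t ≤ 7. So t ∈ [0, 7]: 8 solutions.

8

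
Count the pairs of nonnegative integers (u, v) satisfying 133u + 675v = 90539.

1

gcd(675, 133) = 1.
By Bézout, 133*(-203) + 675*(40) = 1.
One solution: (158, 103).
General: u = 158 + 675t, v = 103 - 133t.
u ≥ 0 ⇒ t ≥ 0; v ≥ 0 ⇒ t ≤ 0. So t ∈ [0, 0]: 1 solution.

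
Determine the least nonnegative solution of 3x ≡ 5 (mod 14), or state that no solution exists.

11

gcd(14, 3):
  14 = 4*3 + 2
  3 = 1*2 + 1
  2 = 2*1
so gcd(14, 3) = 1.
1 divides 5, so solutions exist.
Back-substitute for Bézout coefficients:
  1 = 3 - 1*2
  ... = 3*(5) + 14*(-1)
So 3*(5) ≡ 1 (mod 14); multiply by 5: x ≡ 25 (mod 14).
Smallest nonnegative: x = 25 mod 14 = 11.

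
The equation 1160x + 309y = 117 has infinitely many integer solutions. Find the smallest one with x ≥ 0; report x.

279

gcd(1160, 309) = 1.
1 divides 117, so solutions exist.
By Bézout, 1160·(-61) + 309·(229) = 1.
Scale by 117/1 = 117: (x₀, y₀) = (-7137, 26793).
General solution: x = -7137 + 309t, y = 26793 - 1160t for integer t.
x ≥ 0: smallest is -7137 mod 309 = 279 (at t = 24), with y = -1047.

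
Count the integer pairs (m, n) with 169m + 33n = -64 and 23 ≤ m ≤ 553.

gcd(169, 33):
  169 = 5×33 + 4
  33 = 8×4 + 1
  4 = 4×1
so gcd(169, 33) = 1.
Back-substitute for Bézout coefficients:
  1 = 33 - 8×4
  ... = 169×(-8) + 33×(41)
Scale by -64: particular solution (512, -2624); reduce m mod 33: (17, -89).
General solution: m = 17 + 33t, n = -89 - 169t for integer t.
23 ≤ 17 + 33t ≤ 553 gives t ∈ [1, 16], which is 16 values.

16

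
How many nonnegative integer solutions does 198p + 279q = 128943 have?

gcd(279, 198) = 9.
By Bézout, 198×(-7) + 279×(5) = 9.
One solution: (27, 443).
General: p = 27 + 31t, q = 443 - 22t.
p ≥ 0 ⇒ t ≥ 0; q ≥ 0 ⇒ t ≤ 20. So t ∈ [0, 20]: 21 solutions.

21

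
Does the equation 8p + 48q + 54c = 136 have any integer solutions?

gcd(48, 8) = 8  (48 = 6·8).
gcd(8, 54) = 2.
2 divides 136, so integer solutions exist.

yes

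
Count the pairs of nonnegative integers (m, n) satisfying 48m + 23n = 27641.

gcd(48, 23) = 1.
By Bézout, 48·(-11) + 23·(23) = 1.
One solution: (9, 1183).
General: m = 9 + 23t, n = 1183 - 48t.
m ≥ 0 ⇒ t ≥ 0; n ≥ 0 ⇒ t ≤ 24. So t ∈ [0, 24]: 25 solutions.

25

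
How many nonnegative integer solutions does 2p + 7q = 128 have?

10

gcd(7, 2) = 1  (7 = 3*2 + 1, 2 = 2*1).
Back-substituting, 2*(-3) + 7*(1) = 1.
Scale by 128: one solution is (-384, 128). Reduce p mod 7: (1, 18).
General: p = 1 + 7t, q = 18 - 2t.
p ≥ 0 ⇒ t ≥ 0; q ≥ 0 ⇒ t ≤ 9. So t ∈ [0, 9]: 10 solutions.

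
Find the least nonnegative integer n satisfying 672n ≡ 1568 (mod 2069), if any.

gcd(2069, 672) = 1  (2069 = 3·672 + 53, 672 = 12·53 + 36, 53 = 1·36 + 17, 36 = 2·17 + 2, 17 = 8·2 + 1, 2 = 2·1).
1 divides 1568, so solutions exist.
Back-substituting, 672·(-976) + 2069·(317) = 1.
So 672·(-976) ≡ 1 (mod 2069); multiply by 1568: n ≡ -1530368 (mod 2069).
Smallest nonnegative: n = -1530368 mod 2069 = 692.

692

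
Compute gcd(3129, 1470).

gcd(3129, 1470):
  3129 = 2×1470 + 189
  1470 = 7×189 + 147
  189 = 1×147 + 42
  147 = 3×42 + 21
  42 = 2×21
so gcd(3129, 1470) = 21.

21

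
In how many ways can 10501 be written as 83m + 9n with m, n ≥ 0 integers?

14

gcd(83, 9):
  83 = 9×9 + 2
  9 = 4×2 + 1
  2 = 2×1
so gcd(83, 9) = 1.
Back-substitute for Bézout coefficients:
  1 = 9 - 4×2
  ... = 83×(-4) + 9×(37)
Scale by 10501: one solution is (-42004, 388537). Reduce m mod 9: (8, 1093).
General: m = 8 + 9t, n = 1093 - 83t.
m ≥ 0 ⇒ t ≥ 0; n ≥ 0 ⇒ t ≤ 13. So t ∈ [0, 13]: 14 solutions.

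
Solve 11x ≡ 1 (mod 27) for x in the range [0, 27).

gcd(27, 11):
  27 = 2*11 + 5
  11 = 2*5 + 1
  5 = 5*1
so gcd(27, 11) = 1.
Back-substitute for Bézout coefficients:
  1 = 11 - 2*5
  ... = 11*(5) + 27*(-2)
So 11*5 ≡ 1 (mod 27), and 5 mod 27 = 5.

5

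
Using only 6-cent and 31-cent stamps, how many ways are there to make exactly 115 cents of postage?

1

Need nonnegative integers with 6j + 31k = 115.
gcd(6, 31) = 1, and 6·(-5) + 31·(1) = 1.
So (j₀, k₀) = (-575, 115); general j = -575 + 31t, k = 115 - 6t.
j ≥ 0 ⇒ t ≥ 19; k ≥ 0 ⇒ t ≤ 19. That's 1 value of t.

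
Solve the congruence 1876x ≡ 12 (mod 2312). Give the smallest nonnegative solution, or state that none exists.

gcd(2312, 1876) = 4  (2312 = 1*1876 + 436, 1876 = 4*436 + 132, 436 = 3*132 + 40, 132 = 3*40 + 12, 40 = 3*12 + 4, 12 = 3*4).
4 divides 12, so solutions exist.
Back-substituting, 1876*(-175) + 2312*(142) = 4.
So 1876*(-175) ≡ 4 (mod 2312); multiply by 3: x ≡ -525 (mod 578).
Smallest nonnegative: x = -525 mod 578 = 53.

53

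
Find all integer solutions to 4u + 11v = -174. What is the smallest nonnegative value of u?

gcd(11, 4) = 1.
1 divides -174, so solutions exist.
By Bézout, 4·(3) + 11·(-1) = 1.
Scale by -174/1 = -174: (u₀, v₀) = (-522, 174).
General solution: u = -522 + 11t, v = 174 - 4t for integer t.
u ≥ 0: smallest is -522 mod 11 = 6 (at t = 48), with v = -18.

6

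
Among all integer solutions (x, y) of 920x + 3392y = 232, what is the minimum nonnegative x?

gcd(3392, 920) = 8.
8 divides 232, so solutions exist.
By Bézout, 920·(59) + 3392·(-16) = 8.
Scale by 232/8 = 29: (x₀, y₀) = (1711, -464).
General solution: x = 1711 + 424t, y = -464 - 115t for integer t.
x ≥ 0: smallest is 1711 mod 424 = 15 (at t = -4), with y = -4.

15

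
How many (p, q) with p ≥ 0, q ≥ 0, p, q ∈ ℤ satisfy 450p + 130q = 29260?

gcd(450, 130) = 10.
By Bézout, 450*(-2) + 130*(7) = 10.
One solution: (11, 187).
General: p = 11 + 13t, q = 187 - 45t.
p ≥ 0 ⇒ t ≥ 0; q ≥ 0 ⇒ t ≤ 4. So t ∈ [0, 4]: 5 solutions.

5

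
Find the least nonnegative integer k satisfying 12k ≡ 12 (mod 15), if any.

gcd(15, 12) = 3.
3 divides 12, so solutions exist.
By Bézout, 12*(-1) + 15*(1) = 3.
So 12*(-1) ≡ 3 (mod 15); multiply by 4: k ≡ -4 (mod 5).
Smallest nonnegative: k = -4 mod 5 = 1.

1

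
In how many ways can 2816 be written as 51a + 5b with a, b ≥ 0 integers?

gcd(51, 5):
  51 = 10×5 + 1
  5 = 5×1
so gcd(51, 5) = 1.
Back-substitute for Bézout coefficients:
  1 = 51 - 10×5
  ... = 51×(1) + 5×(-10)
Scale by 2816: one solution is (2816, -28160). Reduce a mod 5: (1, 553).
General: a = 1 + 5t, b = 553 - 51t.
a ≥ 0 ⇒ t ≥ 0; b ≥ 0 ⇒ t ≤ 10. So t ∈ [0, 10]: 11 solutions.

11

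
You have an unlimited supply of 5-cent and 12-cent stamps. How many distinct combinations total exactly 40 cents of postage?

1

Need nonnegative integers with 5j + 12k = 40.
gcd(5, 12) = 1, and 5·(5) + 12·(-2) = 1.
So (j₀, k₀) = (200, -80); general j = 200 + 12t, k = -80 - 5t.
j ≥ 0 ⇒ t ≥ -16; k ≥ 0 ⇒ t ≤ -16. That's 1 value of t.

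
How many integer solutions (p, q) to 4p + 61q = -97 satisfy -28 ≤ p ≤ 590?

gcd(61, 4) = 1  (61 = 15·4 + 1, 4 = 4·1).
Back-substituting, 4·(-15) + 61·(1) = 1.
Scale by -97: particular solution (1455, -97); reduce p mod 61: (52, -5).
General solution: p = 52 + 61t, q = -5 - 4t for integer t.
-28 ≤ 52 + 61t ≤ 590 gives t ∈ [-1, 8], which is 10 values.

10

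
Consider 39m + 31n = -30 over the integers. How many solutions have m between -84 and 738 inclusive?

26

gcd(39, 31):
  39 = 1×31 + 8
  31 = 3×8 + 7
  8 = 1×7 + 1
  7 = 7×1
so gcd(39, 31) = 1.
Back-substitute for Bézout coefficients:
  1 = 8 - 1×7
  ... = 39×(4) + 31×(-5)
Scale by -30: particular solution (-120, 150); reduce m mod 31: (4, -6).
General solution: m = 4 + 31t, n = -6 - 39t for integer t.
-84 ≤ 4 + 31t ≤ 738 gives t ∈ [-2, 23], which is 26 values.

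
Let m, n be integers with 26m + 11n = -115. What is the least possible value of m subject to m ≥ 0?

7

gcd(26, 11):
  26 = 2*11 + 4
  11 = 2*4 + 3
  4 = 1*3 + 1
  3 = 3*1
so gcd(26, 11) = 1.
1 divides -115, so solutions exist.
Back-substitute for Bézout coefficients:
  1 = 4 - 1*3
  ... = 26*(3) + 11*(-7)
Scale by -115/1 = -115: (m₀, n₀) = (-345, 805).
General solution: m = -345 + 11t, n = 805 - 26t for integer t.
m ≥ 0: smallest is -345 mod 11 = 7 (at t = 32), with n = -27.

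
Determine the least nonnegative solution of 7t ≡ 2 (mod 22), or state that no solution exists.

gcd(22, 7) = 1  (22 = 3×7 + 1, 7 = 7×1).
1 divides 2, so solutions exist.
Back-substituting, 7×(-3) + 22×(1) = 1.
So 7×(-3) ≡ 1 (mod 22); multiply by 2: t ≡ -6 (mod 22).
Smallest nonnegative: t = -6 mod 22 = 16.

16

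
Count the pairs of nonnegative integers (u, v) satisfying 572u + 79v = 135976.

gcd(572, 79):
  572 = 7*79 + 19
  79 = 4*19 + 3
  19 = 6*3 + 1
  3 = 3*1
so gcd(572, 79) = 1.
Back-substitute for Bézout coefficients:
  1 = 19 - 6*3
  ... = 572*(25) + 79*(-181)
Scale by 135976: one solution is (3399400, -24611656). Reduce u mod 79: (30, 1504).
General: u = 30 + 79t, v = 1504 - 572t.
u ≥ 0 ⇒ t ≥ 0; v ≥ 0 ⇒ t ≤ 2. So t ∈ [0, 2]: 3 solutions.

3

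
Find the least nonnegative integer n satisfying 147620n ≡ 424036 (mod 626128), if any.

gcd(626128, 147620) = 4.
4 divides 424036, so solutions exist.
By Bézout, 147620·(-11083) + 626128·(2613) = 4.
So 147620·(-11083) ≡ 4 (mod 626128); multiply by 106009: n ≡ -1174897747 (mod 156532).
Smallest nonnegative: n = -1174897747 mod 156532 = 31445.

31445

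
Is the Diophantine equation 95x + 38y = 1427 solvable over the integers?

no

gcd(95, 38) = 19.
19 does not divide 1427 (remainder 2), so no integer solutions.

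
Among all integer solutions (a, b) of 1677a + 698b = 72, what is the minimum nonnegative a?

40

gcd(1677, 698) = 1  (1677 = 2×698 + 281, 698 = 2×281 + 136, 281 = 2×136 + 9, 136 = 15×9 + 1, 9 = 9×1).
1 divides 72, so solutions exist.
Back-substituting, 1677×(-77) + 698×(185) = 1.
Scale by 72/1 = 72: (a₀, b₀) = (-5544, 13320).
General solution: a = -5544 + 698t, b = 13320 - 1677t for integer t.
a ≥ 0: smallest is -5544 mod 698 = 40 (at t = 8), with b = -96.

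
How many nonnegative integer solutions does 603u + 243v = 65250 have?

4

gcd(603, 243) = 9  (603 = 2*243 + 117, 243 = 2*117 + 9, 117 = 13*9).
Back-substituting, 603*(-2) + 243*(5) = 9.
Scale by 7250: one solution is (-14500, 36250). Reduce u mod 27: (26, 204).
General: u = 26 + 27t, v = 204 - 67t.
u ≥ 0 ⇒ t ≥ 0; v ≥ 0 ⇒ t ≤ 3. So t ∈ [0, 3]: 4 solutions.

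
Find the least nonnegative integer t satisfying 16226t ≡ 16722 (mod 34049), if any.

gcd(34049, 16226) = 1.
1 divides 16722, so solutions exist.
By Bézout, 16226×(-2793) + 34049×(1331) = 1.
So 16226×(-2793) ≡ 1 (mod 34049); multiply by 16722: t ≡ -46704546 (mod 34049).
Smallest nonnegative: t = -46704546 mod 34049 = 10682.

10682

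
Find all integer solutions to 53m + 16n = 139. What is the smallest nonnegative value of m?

15

gcd(53, 16):
  53 = 3*16 + 5
  16 = 3*5 + 1
  5 = 5*1
so gcd(53, 16) = 1.
1 divides 139, so solutions exist.
Back-substitute for Bézout coefficients:
  1 = 16 - 3*5
  ... = 53*(-3) + 16*(10)
Scale by 139/1 = 139: (m₀, n₀) = (-417, 1390).
General solution: m = -417 + 16t, n = 1390 - 53t for integer t.
m ≥ 0: smallest is -417 mod 16 = 15 (at t = 27), with n = -41.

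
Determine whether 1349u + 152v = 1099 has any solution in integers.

no

gcd(1349, 152):
  1349 = 8·152 + 133
  152 = 1·133 + 19
  133 = 7·19
so gcd(1349, 152) = 19.
19 does not divide 1099 (remainder 16), so no integer solutions.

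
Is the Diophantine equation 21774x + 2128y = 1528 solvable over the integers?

gcd(21774, 2128) = 38.
38 does not divide 1528 (remainder 8), so no integer solutions.

no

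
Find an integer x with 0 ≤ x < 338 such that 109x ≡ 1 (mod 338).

307

gcd(338, 109) = 1.
By Bézout, 109·(-31) + 338·(10) = 1.
So 109·-31 ≡ 1 (mod 338), and -31 mod 338 = 307.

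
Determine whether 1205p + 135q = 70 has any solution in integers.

yes

gcd(1205, 135) = 5  (1205 = 8*135 + 125, 135 = 1*125 + 10, 125 = 12*10 + 5, 10 = 2*5).
5 divides 70, so integer solutions exist.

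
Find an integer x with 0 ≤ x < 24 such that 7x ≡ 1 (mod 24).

7

gcd(24, 7) = 1.
By Bézout, 7×(7) + 24×(-2) = 1.
So 7×7 ≡ 1 (mod 24), and 7 mod 24 = 7.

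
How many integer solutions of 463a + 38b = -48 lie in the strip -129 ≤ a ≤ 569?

18

gcd(463, 38) = 1.
By Bézout, 463*(11) + 38*(-134) = 1.
Particular solution: (4, -50).
General solution: a = 4 + 38t, b = -50 - 463t for integer t.
-129 ≤ 4 + 38t ≤ 569 gives t ∈ [-3, 14], which is 18 values.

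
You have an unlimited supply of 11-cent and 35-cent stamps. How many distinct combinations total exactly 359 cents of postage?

1

Need nonnegative integers with 11j + 35k = 359.
gcd(11, 35) = 1, and 11·(16) + 35·(-5) = 1.
So (j₀, k₀) = (5744, -1795); general j = 5744 + 35t, k = -1795 - 11t.
j ≥ 0 ⇒ t ≥ -164; k ≥ 0 ⇒ t ≤ -164. That's 1 value of t.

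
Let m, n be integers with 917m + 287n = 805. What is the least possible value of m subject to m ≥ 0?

40

gcd(917, 287):
  917 = 3·287 + 56
  287 = 5·56 + 7
  56 = 8·7
so gcd(917, 287) = 7.
7 divides 805, so solutions exist.
Back-substitute for Bézout coefficients:
  7 = 287 - 5·56
  ... = 917·(-5) + 287·(16)
Scale by 805/7 = 115: (m₀, n₀) = (-575, 1840).
General solution: m = -575 + 41t, n = 1840 - 131t for integer t.
m ≥ 0: smallest is -575 mod 41 = 40 (at t = 15), with n = -125.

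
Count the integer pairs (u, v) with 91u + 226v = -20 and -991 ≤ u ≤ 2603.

gcd(226, 91) = 1.
By Bézout, 91·(77) + 226·(-31) = 1.
Particular solution: (42, -17).
General solution: u = 42 + 226t, v = -17 - 91t for integer t.
-991 ≤ 42 + 226t ≤ 2603 gives t ∈ [-4, 11], which is 16 values.

16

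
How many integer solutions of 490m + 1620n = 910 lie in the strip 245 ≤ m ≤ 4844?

28

gcd(1620, 490) = 10.
By Bézout, 490×(43) + 1620×(-13) = 10.
Particular solution: (25, -7).
General solution: m = 25 + 162t, n = -7 - 49t for integer t.
245 ≤ 25 + 162t ≤ 4844 gives t ∈ [2, 29], which is 28 values.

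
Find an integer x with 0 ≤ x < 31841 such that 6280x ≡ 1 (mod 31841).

gcd(31841, 6280) = 1  (31841 = 5*6280 + 441, 6280 = 14*441 + 106, 441 = 4*106 + 17, 106 = 6*17 + 4, 17 = 4*4 + 1, 4 = 4*1).
Back-substituting, 6280*(-7509) + 31841*(1481) = 1.
So 6280*-7509 ≡ 1 (mod 31841), and -7509 mod 31841 = 24332.

24332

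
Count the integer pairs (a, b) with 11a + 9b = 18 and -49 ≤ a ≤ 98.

16

gcd(11, 9):
  11 = 1·9 + 2
  9 = 4·2 + 1
  2 = 2·1
so gcd(11, 9) = 1.
Back-substitute for Bézout coefficients:
  1 = 9 - 4·2
  ... = 11·(-4) + 9·(5)
Scale by 18: particular solution (-72, 90); reduce a mod 9: (0, 2).
General solution: a = 0 + 9t, b = 2 - 11t for integer t.
-49 ≤ 0 + 9t ≤ 98 gives t ∈ [-5, 10], which is 16 values.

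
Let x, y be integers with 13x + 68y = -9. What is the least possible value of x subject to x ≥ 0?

gcd(68, 13) = 1.
1 divides -9, so solutions exist.
By Bézout, 13·(21) + 68·(-4) = 1.
Scale by -9/1 = -9: (x₀, y₀) = (-189, 36).
General solution: x = -189 + 68t, y = 36 - 13t for integer t.
x ≥ 0: smallest is -189 mod 68 = 15 (at t = 3), with y = -3.

15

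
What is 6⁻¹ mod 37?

31

gcd(37, 6) = 1  (37 = 6×6 + 1, 6 = 6×1).
Back-substituting, 6×(-6) + 37×(1) = 1.
So 6×-6 ≡ 1 (mod 37), and -6 mod 37 = 31.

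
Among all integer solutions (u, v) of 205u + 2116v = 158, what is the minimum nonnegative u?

1002

gcd(2116, 205):
  2116 = 10×205 + 66
  205 = 3×66 + 7
  66 = 9×7 + 3
  7 = 2×3 + 1
  3 = 3×1
so gcd(2116, 205) = 1.
1 divides 158, so solutions exist.
Back-substitute for Bézout coefficients:
  1 = 7 - 2×3
  ... = 205×(609) + 2116×(-59)
Scale by 158/1 = 158: (u₀, v₀) = (96222, -9322).
General solution: u = 96222 + 2116t, v = -9322 - 205t for integer t.
u ≥ 0: smallest is 96222 mod 2116 = 1002 (at t = -45), with v = -97.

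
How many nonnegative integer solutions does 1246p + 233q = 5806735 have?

20

gcd(1246, 233):
  1246 = 5*233 + 81
  233 = 2*81 + 71
  81 = 1*71 + 10
  71 = 7*10 + 1
  10 = 10*1
so gcd(1246, 233) = 1.
Back-substitute for Bézout coefficients:
  1 = 71 - 7*10
  ... = 1246*(-23) + 233*(123)
Scale by 5806735: one solution is (-133554905, 714228405). Reduce p mod 233: (229, 23697).
General: p = 229 + 233t, q = 23697 - 1246t.
p ≥ 0 ⇒ t ≥ 0; q ≥ 0 ⇒ t ≤ 19. So t ∈ [0, 19]: 20 solutions.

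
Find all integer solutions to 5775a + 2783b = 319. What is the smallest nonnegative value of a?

148

gcd(5775, 2783):
  5775 = 2*2783 + 209
  2783 = 13*209 + 66
  209 = 3*66 + 11
  66 = 6*11
so gcd(5775, 2783) = 11.
11 divides 319, so solutions exist.
Back-substitute for Bézout coefficients:
  11 = 209 - 3*66
  ... = 5775*(40) + 2783*(-83)
Scale by 319/11 = 29: (a₀, b₀) = (1160, -2407).
General solution: a = 1160 + 253t, b = -2407 - 525t for integer t.
a ≥ 0: smallest is 1160 mod 253 = 148 (at t = -4), with b = -307.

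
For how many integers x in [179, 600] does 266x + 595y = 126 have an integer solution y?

5

gcd(595, 266) = 7  (595 = 2·266 + 63, 266 = 4·63 + 14, 63 = 4·14 + 7, 14 = 2·7).
Back-substituting, 266·(-38) + 595·(17) = 7.
Scale by 18: particular solution (-684, 306); reduce x mod 85: (81, -36).
General solution: x = 81 + 85t, y = -36 - 38t for integer t.
179 ≤ 81 + 85t ≤ 600 gives t ∈ [2, 6], which is 5 values.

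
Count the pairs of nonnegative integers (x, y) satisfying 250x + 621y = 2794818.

gcd(621, 250) = 1  (621 = 2*250 + 121, 250 = 2*121 + 8, 121 = 15*8 + 1, 8 = 8*1).
Back-substituting, 250*(-77) + 621*(31) = 1.
Scale by 2794818: one solution is (-215200986, 86639358). Reduce x mod 621: (354, 4358).
General: x = 354 + 621t, y = 4358 - 250t.
x ≥ 0 ⇒ t ≥ 0; y ≥ 0 ⇒ t ≤ 17. So t ∈ [0, 17]: 18 solutions.

18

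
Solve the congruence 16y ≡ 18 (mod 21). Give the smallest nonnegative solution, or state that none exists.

gcd(21, 16) = 1  (21 = 1*16 + 5, 16 = 3*5 + 1, 5 = 5*1).
1 divides 18, so solutions exist.
Back-substituting, 16*(4) + 21*(-3) = 1.
So 16*(4) ≡ 1 (mod 21); multiply by 18: y ≡ 72 (mod 21).
Smallest nonnegative: y = 72 mod 21 = 9.

9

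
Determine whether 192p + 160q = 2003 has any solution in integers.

no

gcd(192, 160) = 32  (192 = 1·160 + 32, 160 = 5·32).
32 does not divide 2003 (remainder 19), so no integer solutions.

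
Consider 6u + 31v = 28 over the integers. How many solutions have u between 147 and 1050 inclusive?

29

gcd(31, 6):
  31 = 5*6 + 1
  6 = 6*1
so gcd(31, 6) = 1.
Back-substitute for Bézout coefficients:
  1 = 31 - 5*6
  ... = 6*(-5) + 31*(1)
Scale by 28: particular solution (-140, 28); reduce u mod 31: (15, -2).
General solution: u = 15 + 31t, v = -2 - 6t for integer t.
147 ≤ 15 + 31t ≤ 1050 gives t ∈ [5, 33], which is 29 values.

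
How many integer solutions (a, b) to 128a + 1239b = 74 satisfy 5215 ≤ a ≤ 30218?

gcd(1239, 128):
  1239 = 9*128 + 87
  128 = 1*87 + 41
  87 = 2*41 + 5
  41 = 8*5 + 1
  5 = 5*1
so gcd(1239, 128) = 1.
Back-substitute for Bézout coefficients:
  1 = 41 - 8*5
  ... = 128*(242) + 1239*(-25)
Scale by 74: particular solution (17908, -1850); reduce a mod 1239: (562, -58).
General solution: a = 562 + 1239t, b = -58 - 128t for integer t.
5215 ≤ 562 + 1239t ≤ 30218 gives t ∈ [4, 23], which is 20 values.

20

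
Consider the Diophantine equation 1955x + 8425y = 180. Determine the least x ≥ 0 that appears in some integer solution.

gcd(8425, 1955) = 5.
5 divides 180, so solutions exist.
By Bézout, 1955*(181) + 8425*(-42) = 5.
Scale by 180/5 = 36: (x₀, y₀) = (6516, -1512).
General solution: x = 6516 + 1685t, y = -1512 - 391t for integer t.
x ≥ 0: smallest is 6516 mod 1685 = 1461 (at t = -3), with y = -339.

1461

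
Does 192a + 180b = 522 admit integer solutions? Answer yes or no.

gcd(192, 180):
  192 = 1·180 + 12
  180 = 15·12
so gcd(192, 180) = 12.
12 does not divide 522 (remainder 6), so no integer solutions.

no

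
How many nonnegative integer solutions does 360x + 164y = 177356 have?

12

gcd(360, 164) = 4  (360 = 2*164 + 32, 164 = 5*32 + 4, 32 = 8*4).
Back-substituting, 360*(-5) + 164*(11) = 4.
Scale by 44339: one solution is (-221695, 487729). Reduce x mod 41: (33, 1009).
General: x = 33 + 41t, y = 1009 - 90t.
x ≥ 0 ⇒ t ≥ 0; y ≥ 0 ⇒ t ≤ 11. So t ∈ [0, 11]: 12 solutions.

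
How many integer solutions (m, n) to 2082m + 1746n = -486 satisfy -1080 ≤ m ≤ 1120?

8

gcd(2082, 1746) = 6  (2082 = 1×1746 + 336, 1746 = 5×336 + 66, 336 = 5×66 + 6, 66 = 11×6).
Back-substituting, 2082×(26) + 1746×(-31) = 6.
Scale by -81: particular solution (-2106, 2511); reduce m mod 291: (222, -265).
General solution: m = 222 + 291t, n = -265 - 347t for integer t.
-1080 ≤ 222 + 291t ≤ 1120 gives t ∈ [-4, 3], which is 8 values.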